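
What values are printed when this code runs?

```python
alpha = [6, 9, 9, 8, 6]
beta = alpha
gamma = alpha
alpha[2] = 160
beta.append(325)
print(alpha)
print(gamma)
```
[6, 9, 160, 8, 6, 325]
[6, 9, 160, 8, 6, 325]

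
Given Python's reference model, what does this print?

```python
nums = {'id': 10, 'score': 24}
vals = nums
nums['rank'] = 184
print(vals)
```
{'id': 10, 'score': 24, 'rank': 184}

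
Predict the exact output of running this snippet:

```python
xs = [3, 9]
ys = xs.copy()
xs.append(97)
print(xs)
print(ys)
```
[3, 9, 97]
[3, 9]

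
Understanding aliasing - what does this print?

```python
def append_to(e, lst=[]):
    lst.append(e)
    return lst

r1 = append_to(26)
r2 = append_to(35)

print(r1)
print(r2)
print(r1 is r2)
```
[26, 35]
[26, 35]
True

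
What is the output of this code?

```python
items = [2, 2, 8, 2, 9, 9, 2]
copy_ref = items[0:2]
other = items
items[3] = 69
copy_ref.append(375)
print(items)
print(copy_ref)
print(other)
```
[2, 2, 8, 69, 9, 9, 2]
[2, 2, 375]
[2, 2, 8, 69, 9, 9, 2]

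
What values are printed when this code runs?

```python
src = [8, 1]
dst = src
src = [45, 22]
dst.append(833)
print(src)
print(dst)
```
[45, 22]
[8, 1, 833]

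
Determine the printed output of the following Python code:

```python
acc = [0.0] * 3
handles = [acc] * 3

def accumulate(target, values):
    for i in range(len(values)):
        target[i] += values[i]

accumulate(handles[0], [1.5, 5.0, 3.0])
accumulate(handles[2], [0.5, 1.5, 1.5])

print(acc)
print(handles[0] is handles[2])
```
[2.0, 6.5, 4.5]
True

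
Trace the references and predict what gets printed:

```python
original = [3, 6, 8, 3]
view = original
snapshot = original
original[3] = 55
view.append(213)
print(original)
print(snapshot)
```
[3, 6, 8, 55, 213]
[3, 6, 8, 55, 213]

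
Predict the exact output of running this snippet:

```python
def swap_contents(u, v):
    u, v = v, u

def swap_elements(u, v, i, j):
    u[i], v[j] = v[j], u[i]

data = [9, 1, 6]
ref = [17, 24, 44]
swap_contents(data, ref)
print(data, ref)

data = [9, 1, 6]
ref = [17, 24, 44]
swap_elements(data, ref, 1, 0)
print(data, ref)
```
[9, 1, 6] [17, 24, 44]
[9, 17, 6] [1, 24, 44]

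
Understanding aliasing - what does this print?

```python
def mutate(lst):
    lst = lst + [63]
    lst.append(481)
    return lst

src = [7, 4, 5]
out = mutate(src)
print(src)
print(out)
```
[7, 4, 5]
[7, 4, 5, 63, 481]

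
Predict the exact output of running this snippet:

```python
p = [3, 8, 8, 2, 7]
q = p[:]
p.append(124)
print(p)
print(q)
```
[3, 8, 8, 2, 7, 124]
[3, 8, 8, 2, 7]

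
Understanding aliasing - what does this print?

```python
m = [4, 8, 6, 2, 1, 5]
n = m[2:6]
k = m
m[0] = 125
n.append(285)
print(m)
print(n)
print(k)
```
[125, 8, 6, 2, 1, 5]
[6, 2, 1, 5, 285]
[125, 8, 6, 2, 1, 5]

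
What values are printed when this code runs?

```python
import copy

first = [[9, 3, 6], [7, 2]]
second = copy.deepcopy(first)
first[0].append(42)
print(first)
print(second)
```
[[9, 3, 6, 42], [7, 2]]
[[9, 3, 6], [7, 2]]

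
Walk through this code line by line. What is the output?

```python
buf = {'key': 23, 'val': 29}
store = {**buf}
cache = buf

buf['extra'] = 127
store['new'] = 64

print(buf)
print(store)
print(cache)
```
{'key': 23, 'val': 29, 'extra': 127}
{'key': 23, 'val': 29, 'new': 64}
{'key': 23, 'val': 29, 'extra': 127}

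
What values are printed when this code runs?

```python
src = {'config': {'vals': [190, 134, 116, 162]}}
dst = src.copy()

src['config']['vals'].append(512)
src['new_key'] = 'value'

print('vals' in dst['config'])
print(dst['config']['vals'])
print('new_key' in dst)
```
True
[190, 134, 116, 162, 512]
False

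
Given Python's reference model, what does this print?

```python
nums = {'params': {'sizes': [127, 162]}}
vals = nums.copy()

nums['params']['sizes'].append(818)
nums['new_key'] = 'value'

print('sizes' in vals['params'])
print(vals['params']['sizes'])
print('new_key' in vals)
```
True
[127, 162, 818]
False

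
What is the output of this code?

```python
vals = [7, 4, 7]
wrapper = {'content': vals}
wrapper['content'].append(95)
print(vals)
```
[7, 4, 7, 95]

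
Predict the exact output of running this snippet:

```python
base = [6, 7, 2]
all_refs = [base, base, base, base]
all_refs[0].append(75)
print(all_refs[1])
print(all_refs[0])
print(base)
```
[6, 7, 2, 75]
[6, 7, 2, 75]
[6, 7, 2, 75]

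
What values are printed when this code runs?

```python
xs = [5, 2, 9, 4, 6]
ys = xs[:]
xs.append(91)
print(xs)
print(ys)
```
[5, 2, 9, 4, 6, 91]
[5, 2, 9, 4, 6]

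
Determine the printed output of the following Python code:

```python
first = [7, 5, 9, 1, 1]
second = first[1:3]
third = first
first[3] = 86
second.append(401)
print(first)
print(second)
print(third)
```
[7, 5, 9, 86, 1]
[5, 9, 401]
[7, 5, 9, 86, 1]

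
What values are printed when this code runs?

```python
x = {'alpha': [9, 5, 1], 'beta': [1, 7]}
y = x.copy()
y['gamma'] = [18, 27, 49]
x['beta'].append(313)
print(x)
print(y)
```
{'alpha': [9, 5, 1], 'beta': [1, 7, 313]}
{'alpha': [9, 5, 1], 'beta': [1, 7, 313], 'gamma': [18, 27, 49]}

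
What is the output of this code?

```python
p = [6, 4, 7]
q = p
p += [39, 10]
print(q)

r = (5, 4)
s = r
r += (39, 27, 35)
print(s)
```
[6, 4, 7, 39, 10]
(5, 4)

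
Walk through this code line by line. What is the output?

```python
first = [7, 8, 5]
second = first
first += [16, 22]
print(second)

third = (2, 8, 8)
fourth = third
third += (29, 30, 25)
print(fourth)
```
[7, 8, 5, 16, 22]
(2, 8, 8)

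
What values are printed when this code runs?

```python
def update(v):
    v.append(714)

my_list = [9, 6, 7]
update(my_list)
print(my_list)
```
[9, 6, 7, 714]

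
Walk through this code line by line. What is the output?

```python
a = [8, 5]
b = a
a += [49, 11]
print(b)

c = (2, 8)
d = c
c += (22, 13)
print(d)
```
[8, 5, 49, 11]
(2, 8)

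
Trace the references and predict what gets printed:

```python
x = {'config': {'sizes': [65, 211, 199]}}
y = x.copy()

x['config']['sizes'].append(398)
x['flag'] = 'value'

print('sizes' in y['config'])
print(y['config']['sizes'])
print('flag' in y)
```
True
[65, 211, 199, 398]
False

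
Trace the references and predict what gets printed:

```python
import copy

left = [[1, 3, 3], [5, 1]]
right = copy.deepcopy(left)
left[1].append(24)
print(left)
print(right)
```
[[1, 3, 3], [5, 1, 24]]
[[1, 3, 3], [5, 1]]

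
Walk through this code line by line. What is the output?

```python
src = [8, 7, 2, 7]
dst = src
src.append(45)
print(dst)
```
[8, 7, 2, 7, 45]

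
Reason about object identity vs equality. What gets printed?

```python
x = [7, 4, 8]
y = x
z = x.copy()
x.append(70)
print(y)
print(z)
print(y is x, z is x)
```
[7, 4, 8, 70]
[7, 4, 8]
True False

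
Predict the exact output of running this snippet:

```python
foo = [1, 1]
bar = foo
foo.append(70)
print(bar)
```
[1, 1, 70]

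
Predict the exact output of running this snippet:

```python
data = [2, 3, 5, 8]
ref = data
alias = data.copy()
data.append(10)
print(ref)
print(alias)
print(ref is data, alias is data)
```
[2, 3, 5, 8, 10]
[2, 3, 5, 8]
True False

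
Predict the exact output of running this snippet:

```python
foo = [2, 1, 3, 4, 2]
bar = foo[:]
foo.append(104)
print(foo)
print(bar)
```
[2, 1, 3, 4, 2, 104]
[2, 1, 3, 4, 2]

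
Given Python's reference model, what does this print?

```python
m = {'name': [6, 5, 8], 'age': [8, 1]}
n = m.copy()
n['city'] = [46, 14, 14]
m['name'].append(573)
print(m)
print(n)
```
{'name': [6, 5, 8, 573], 'age': [8, 1]}
{'name': [6, 5, 8, 573], 'age': [8, 1], 'city': [46, 14, 14]}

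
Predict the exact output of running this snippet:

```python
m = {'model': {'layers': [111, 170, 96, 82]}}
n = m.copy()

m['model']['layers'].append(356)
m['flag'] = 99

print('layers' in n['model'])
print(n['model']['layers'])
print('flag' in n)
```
True
[111, 170, 96, 82, 356]
False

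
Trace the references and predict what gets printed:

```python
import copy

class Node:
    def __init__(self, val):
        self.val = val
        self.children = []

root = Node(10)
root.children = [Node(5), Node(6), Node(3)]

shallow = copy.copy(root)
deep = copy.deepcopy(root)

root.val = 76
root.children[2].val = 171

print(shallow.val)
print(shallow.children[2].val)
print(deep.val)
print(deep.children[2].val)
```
10
171
10
3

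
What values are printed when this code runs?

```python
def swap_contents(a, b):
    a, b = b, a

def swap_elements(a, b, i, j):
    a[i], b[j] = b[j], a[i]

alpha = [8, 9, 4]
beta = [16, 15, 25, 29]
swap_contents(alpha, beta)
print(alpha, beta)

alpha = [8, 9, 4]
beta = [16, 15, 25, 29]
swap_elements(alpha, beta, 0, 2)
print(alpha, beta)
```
[8, 9, 4] [16, 15, 25, 29]
[25, 9, 4] [16, 15, 8, 29]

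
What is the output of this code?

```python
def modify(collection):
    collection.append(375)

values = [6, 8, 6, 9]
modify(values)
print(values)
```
[6, 8, 6, 9, 375]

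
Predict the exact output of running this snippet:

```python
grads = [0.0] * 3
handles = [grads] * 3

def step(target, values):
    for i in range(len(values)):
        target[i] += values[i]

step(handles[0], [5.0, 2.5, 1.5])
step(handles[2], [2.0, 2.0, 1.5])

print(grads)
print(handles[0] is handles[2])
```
[7.0, 4.5, 3.0]
True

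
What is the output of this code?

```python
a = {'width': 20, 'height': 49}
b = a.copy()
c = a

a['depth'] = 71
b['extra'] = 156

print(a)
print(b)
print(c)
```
{'width': 20, 'height': 49, 'depth': 71}
{'width': 20, 'height': 49, 'extra': 156}
{'width': 20, 'height': 49, 'depth': 71}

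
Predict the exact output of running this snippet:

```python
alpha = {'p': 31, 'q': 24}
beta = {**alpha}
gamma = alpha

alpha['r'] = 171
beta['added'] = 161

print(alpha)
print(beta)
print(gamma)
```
{'p': 31, 'q': 24, 'r': 171}
{'p': 31, 'q': 24, 'added': 161}
{'p': 31, 'q': 24, 'r': 171}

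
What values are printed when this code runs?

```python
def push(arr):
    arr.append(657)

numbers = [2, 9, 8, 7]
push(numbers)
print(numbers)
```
[2, 9, 8, 7, 657]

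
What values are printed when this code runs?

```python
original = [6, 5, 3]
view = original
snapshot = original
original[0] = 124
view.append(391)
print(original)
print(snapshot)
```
[124, 5, 3, 391]
[124, 5, 3, 391]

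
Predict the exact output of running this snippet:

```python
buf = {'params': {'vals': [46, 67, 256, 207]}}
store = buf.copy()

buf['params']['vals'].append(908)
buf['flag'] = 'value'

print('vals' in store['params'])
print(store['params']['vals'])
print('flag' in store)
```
True
[46, 67, 256, 207, 908]
False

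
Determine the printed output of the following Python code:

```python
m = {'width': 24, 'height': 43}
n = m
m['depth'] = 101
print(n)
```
{'width': 24, 'height': 43, 'depth': 101}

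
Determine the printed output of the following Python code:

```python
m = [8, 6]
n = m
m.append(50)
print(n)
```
[8, 6, 50]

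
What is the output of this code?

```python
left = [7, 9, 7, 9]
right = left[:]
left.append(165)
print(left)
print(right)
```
[7, 9, 7, 9, 165]
[7, 9, 7, 9]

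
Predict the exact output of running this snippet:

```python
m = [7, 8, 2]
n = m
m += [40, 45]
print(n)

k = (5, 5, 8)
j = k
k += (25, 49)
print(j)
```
[7, 8, 2, 40, 45]
(5, 5, 8)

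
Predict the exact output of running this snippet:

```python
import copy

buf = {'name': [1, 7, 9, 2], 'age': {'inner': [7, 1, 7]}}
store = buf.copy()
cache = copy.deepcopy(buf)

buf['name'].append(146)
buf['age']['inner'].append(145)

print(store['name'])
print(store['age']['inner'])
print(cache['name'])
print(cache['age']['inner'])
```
[1, 7, 9, 2, 146]
[7, 1, 7, 145]
[1, 7, 9, 2]
[7, 1, 7]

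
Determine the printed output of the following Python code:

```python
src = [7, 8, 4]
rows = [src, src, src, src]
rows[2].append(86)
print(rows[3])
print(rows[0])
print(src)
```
[7, 8, 4, 86]
[7, 8, 4, 86]
[7, 8, 4, 86]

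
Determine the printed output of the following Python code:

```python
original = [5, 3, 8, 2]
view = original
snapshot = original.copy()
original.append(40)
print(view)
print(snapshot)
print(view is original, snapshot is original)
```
[5, 3, 8, 2, 40]
[5, 3, 8, 2]
True False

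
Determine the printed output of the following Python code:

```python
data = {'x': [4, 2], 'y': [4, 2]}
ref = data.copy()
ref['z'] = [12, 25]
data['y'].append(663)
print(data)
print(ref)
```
{'x': [4, 2], 'y': [4, 2, 663]}
{'x': [4, 2], 'y': [4, 2, 663], 'z': [12, 25]}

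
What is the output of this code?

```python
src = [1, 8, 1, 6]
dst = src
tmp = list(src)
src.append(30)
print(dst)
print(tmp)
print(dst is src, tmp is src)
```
[1, 8, 1, 6, 30]
[1, 8, 1, 6]
True False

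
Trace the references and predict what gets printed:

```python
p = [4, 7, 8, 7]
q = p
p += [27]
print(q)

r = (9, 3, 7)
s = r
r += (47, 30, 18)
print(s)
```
[4, 7, 8, 7, 27]
(9, 3, 7)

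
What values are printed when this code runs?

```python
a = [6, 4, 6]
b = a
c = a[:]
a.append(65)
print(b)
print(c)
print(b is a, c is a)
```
[6, 4, 6, 65]
[6, 4, 6]
True False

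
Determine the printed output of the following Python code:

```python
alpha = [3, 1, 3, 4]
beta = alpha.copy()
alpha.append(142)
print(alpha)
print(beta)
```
[3, 1, 3, 4, 142]
[3, 1, 3, 4]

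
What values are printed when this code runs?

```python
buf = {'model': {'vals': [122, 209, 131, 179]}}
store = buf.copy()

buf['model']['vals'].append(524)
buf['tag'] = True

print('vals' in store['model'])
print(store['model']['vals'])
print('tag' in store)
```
True
[122, 209, 131, 179, 524]
False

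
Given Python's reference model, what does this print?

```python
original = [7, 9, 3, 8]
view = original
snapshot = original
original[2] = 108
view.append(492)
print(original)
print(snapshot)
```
[7, 9, 108, 8, 492]
[7, 9, 108, 8, 492]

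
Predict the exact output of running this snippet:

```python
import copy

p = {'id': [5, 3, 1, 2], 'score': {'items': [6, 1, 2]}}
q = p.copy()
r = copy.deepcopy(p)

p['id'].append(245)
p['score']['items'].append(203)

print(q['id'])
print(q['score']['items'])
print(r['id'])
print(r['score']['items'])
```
[5, 3, 1, 2, 245]
[6, 1, 2, 203]
[5, 3, 1, 2]
[6, 1, 2]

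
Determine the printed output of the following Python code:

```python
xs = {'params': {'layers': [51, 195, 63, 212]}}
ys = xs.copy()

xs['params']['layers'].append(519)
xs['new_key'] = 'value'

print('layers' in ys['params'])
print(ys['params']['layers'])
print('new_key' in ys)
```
True
[51, 195, 63, 212, 519]
False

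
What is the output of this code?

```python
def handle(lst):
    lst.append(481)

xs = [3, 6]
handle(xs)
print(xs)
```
[3, 6, 481]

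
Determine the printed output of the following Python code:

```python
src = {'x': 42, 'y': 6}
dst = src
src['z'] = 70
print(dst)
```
{'x': 42, 'y': 6, 'z': 70}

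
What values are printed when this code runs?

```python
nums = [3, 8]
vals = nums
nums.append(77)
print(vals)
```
[3, 8, 77]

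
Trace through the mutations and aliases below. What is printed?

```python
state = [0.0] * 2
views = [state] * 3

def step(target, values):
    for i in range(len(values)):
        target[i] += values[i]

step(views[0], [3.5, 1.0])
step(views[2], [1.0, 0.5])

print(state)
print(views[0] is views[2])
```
[4.5, 1.5]
True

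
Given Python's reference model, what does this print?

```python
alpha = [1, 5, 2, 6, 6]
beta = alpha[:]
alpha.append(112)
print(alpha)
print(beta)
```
[1, 5, 2, 6, 6, 112]
[1, 5, 2, 6, 6]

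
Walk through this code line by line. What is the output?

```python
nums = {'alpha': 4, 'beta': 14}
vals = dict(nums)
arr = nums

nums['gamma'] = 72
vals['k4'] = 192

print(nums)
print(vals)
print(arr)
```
{'alpha': 4, 'beta': 14, 'gamma': 72}
{'alpha': 4, 'beta': 14, 'k4': 192}
{'alpha': 4, 'beta': 14, 'gamma': 72}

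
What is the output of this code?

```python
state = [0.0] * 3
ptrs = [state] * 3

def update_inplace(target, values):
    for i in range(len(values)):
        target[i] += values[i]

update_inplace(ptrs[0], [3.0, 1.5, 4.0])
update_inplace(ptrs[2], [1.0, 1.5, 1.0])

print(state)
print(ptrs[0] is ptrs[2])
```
[4.0, 3.0, 5.0]
True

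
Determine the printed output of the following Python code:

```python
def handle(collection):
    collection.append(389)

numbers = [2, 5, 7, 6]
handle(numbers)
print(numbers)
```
[2, 5, 7, 6, 389]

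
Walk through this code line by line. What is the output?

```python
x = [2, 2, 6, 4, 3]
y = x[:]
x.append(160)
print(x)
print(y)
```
[2, 2, 6, 4, 3, 160]
[2, 2, 6, 4, 3]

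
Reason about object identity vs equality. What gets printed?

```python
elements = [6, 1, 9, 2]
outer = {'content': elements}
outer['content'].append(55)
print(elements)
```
[6, 1, 9, 2, 55]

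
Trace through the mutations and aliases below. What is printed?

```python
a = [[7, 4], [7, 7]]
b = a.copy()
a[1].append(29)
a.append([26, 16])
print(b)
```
[[7, 4], [7, 7, 29]]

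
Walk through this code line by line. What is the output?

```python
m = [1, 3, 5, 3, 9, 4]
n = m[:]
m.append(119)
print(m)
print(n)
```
[1, 3, 5, 3, 9, 4, 119]
[1, 3, 5, 3, 9, 4]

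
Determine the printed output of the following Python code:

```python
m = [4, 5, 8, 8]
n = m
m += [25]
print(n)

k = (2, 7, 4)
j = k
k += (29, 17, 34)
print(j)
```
[4, 5, 8, 8, 25]
(2, 7, 4)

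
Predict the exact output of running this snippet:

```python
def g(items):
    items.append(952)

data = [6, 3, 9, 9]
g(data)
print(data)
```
[6, 3, 9, 9, 952]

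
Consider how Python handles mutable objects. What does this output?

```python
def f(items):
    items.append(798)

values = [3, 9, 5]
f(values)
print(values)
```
[3, 9, 5, 798]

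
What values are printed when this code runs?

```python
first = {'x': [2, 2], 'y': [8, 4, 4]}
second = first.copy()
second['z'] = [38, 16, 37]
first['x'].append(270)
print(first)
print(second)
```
{'x': [2, 2, 270], 'y': [8, 4, 4]}
{'x': [2, 2, 270], 'y': [8, 4, 4], 'z': [38, 16, 37]}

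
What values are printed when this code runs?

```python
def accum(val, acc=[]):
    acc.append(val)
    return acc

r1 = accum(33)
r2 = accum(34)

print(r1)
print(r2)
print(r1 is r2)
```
[33, 34]
[33, 34]
True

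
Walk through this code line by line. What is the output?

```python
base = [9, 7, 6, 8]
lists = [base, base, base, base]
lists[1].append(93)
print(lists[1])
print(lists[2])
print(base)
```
[9, 7, 6, 8, 93]
[9, 7, 6, 8, 93]
[9, 7, 6, 8, 93]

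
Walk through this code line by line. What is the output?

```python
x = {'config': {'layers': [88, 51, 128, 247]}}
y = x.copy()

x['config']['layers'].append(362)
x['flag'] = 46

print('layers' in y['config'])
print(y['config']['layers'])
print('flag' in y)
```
True
[88, 51, 128, 247, 362]
False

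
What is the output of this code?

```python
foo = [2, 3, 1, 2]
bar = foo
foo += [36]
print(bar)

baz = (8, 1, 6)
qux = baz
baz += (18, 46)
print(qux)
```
[2, 3, 1, 2, 36]
(8, 1, 6)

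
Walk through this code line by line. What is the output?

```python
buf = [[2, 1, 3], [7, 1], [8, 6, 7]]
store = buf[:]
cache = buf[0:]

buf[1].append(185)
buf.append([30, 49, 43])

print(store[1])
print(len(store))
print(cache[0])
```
[7, 1, 185]
3
[2, 1, 3]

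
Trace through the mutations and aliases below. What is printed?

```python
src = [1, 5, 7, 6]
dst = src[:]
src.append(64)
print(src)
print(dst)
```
[1, 5, 7, 6, 64]
[1, 5, 7, 6]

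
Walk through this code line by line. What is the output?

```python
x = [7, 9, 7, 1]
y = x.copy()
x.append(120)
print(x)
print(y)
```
[7, 9, 7, 1, 120]
[7, 9, 7, 1]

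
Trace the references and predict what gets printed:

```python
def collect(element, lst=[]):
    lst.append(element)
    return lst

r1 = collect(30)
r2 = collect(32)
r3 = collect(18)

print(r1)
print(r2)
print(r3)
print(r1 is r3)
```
[30, 32, 18]
[30, 32, 18]
[30, 32, 18]
True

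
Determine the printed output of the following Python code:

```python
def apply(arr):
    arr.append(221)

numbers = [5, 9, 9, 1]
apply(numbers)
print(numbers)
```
[5, 9, 9, 1, 221]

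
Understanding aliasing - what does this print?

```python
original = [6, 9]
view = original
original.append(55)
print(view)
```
[6, 9, 55]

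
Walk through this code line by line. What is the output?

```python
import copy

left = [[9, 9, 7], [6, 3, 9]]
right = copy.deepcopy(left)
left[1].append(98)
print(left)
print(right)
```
[[9, 9, 7], [6, 3, 9, 98]]
[[9, 9, 7], [6, 3, 9]]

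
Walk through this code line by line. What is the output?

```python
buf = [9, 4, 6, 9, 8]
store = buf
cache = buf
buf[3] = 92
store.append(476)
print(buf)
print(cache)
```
[9, 4, 6, 92, 8, 476]
[9, 4, 6, 92, 8, 476]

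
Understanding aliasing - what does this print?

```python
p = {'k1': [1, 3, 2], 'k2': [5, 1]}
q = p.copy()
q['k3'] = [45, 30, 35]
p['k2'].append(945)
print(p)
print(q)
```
{'k1': [1, 3, 2], 'k2': [5, 1, 945]}
{'k1': [1, 3, 2], 'k2': [5, 1, 945], 'k3': [45, 30, 35]}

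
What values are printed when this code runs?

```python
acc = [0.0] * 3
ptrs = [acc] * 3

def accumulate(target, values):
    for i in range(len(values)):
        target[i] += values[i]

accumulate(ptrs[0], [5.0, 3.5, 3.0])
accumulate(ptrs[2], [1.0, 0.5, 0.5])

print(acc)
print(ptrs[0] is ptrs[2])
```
[6.0, 4.0, 3.5]
True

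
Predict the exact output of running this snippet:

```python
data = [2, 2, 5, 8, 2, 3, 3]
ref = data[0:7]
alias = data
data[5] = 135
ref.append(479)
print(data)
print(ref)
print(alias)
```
[2, 2, 5, 8, 2, 135, 3]
[2, 2, 5, 8, 2, 3, 3, 479]
[2, 2, 5, 8, 2, 135, 3]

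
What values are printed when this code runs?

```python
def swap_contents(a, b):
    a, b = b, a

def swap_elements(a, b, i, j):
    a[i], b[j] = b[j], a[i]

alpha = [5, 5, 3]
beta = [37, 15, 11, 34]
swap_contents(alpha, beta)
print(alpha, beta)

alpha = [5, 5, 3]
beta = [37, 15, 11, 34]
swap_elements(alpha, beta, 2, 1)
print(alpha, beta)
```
[5, 5, 3] [37, 15, 11, 34]
[5, 5, 15] [37, 3, 11, 34]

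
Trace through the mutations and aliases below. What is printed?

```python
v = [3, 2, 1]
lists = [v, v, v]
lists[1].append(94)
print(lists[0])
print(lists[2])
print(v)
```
[3, 2, 1, 94]
[3, 2, 1, 94]
[3, 2, 1, 94]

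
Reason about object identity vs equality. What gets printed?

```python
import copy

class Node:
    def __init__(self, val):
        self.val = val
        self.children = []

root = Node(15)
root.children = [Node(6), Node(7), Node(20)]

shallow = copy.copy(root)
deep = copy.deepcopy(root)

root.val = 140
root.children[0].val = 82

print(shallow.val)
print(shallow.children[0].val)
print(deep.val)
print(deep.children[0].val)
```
15
82
15
6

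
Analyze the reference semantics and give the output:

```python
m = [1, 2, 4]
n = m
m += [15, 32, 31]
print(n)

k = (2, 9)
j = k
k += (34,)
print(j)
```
[1, 2, 4, 15, 32, 31]
(2, 9)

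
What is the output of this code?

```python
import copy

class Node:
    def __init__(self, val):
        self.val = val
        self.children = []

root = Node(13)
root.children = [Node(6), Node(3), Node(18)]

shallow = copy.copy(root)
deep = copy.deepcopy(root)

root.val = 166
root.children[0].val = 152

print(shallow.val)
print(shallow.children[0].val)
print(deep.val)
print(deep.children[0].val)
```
13
152
13
6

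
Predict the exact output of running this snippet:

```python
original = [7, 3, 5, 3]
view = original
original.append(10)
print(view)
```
[7, 3, 5, 3, 10]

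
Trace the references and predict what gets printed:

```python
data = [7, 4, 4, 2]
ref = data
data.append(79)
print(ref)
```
[7, 4, 4, 2, 79]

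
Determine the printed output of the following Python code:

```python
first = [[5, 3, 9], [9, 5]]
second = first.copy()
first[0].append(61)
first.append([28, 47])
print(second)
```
[[5, 3, 9, 61], [9, 5]]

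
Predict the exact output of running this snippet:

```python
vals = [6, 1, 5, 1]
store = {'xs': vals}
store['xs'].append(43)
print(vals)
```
[6, 1, 5, 1, 43]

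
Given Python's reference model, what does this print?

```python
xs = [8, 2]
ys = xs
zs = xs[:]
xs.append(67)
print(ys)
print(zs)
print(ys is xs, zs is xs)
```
[8, 2, 67]
[8, 2]
True False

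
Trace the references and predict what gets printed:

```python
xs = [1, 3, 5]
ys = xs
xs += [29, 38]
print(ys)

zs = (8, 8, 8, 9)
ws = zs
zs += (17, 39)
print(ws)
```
[1, 3, 5, 29, 38]
(8, 8, 8, 9)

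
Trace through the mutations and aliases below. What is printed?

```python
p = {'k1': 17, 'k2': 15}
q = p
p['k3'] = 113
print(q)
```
{'k1': 17, 'k2': 15, 'k3': 113}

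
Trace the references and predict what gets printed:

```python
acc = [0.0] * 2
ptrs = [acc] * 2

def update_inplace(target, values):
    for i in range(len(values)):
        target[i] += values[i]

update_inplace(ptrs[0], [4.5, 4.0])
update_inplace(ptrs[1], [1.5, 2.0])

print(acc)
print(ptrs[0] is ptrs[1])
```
[6.0, 6.0]
True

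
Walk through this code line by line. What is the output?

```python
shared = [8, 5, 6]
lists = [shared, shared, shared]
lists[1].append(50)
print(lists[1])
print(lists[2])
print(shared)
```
[8, 5, 6, 50]
[8, 5, 6, 50]
[8, 5, 6, 50]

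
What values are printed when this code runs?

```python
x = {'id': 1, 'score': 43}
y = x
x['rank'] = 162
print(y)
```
{'id': 1, 'score': 43, 'rank': 162}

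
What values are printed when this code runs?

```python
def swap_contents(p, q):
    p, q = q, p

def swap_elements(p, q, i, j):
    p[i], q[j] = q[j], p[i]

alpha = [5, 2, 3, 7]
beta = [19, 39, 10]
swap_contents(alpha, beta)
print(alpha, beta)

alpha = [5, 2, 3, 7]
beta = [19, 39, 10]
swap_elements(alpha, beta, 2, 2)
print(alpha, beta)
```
[5, 2, 3, 7] [19, 39, 10]
[5, 2, 10, 7] [19, 39, 3]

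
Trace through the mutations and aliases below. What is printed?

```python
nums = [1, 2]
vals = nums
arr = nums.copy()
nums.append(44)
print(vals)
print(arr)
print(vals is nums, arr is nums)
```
[1, 2, 44]
[1, 2]
True False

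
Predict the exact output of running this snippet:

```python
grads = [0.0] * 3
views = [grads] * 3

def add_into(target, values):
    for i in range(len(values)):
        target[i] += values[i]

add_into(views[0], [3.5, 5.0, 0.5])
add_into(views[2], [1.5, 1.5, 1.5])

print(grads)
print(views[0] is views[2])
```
[5.0, 6.5, 2.0]
True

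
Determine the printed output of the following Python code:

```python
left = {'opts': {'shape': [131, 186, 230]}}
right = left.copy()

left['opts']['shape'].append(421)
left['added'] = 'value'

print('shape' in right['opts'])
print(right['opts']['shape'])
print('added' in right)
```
True
[131, 186, 230, 421]
False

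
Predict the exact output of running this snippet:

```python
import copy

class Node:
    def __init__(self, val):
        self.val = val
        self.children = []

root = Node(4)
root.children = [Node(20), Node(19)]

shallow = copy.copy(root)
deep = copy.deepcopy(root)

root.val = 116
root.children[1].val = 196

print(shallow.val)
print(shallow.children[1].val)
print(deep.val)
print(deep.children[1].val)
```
4
196
4
19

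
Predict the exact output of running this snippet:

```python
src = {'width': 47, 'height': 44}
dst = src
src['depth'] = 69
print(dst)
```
{'width': 47, 'height': 44, 'depth': 69}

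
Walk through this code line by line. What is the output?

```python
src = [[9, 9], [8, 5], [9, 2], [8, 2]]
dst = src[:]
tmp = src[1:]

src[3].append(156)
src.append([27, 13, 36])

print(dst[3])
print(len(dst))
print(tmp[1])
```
[8, 2, 156]
4
[9, 2]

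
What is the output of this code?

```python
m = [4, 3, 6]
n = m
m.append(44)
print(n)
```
[4, 3, 6, 44]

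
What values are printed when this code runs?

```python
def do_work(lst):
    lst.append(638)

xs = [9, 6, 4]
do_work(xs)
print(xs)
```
[9, 6, 4, 638]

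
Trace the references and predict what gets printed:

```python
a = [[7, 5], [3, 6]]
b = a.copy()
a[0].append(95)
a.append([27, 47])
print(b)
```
[[7, 5, 95], [3, 6]]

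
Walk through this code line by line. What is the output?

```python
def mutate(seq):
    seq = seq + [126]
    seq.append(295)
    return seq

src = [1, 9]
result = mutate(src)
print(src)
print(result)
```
[1, 9]
[1, 9, 126, 295]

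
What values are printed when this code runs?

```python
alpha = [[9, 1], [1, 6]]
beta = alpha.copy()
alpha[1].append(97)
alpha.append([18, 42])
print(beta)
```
[[9, 1], [1, 6, 97]]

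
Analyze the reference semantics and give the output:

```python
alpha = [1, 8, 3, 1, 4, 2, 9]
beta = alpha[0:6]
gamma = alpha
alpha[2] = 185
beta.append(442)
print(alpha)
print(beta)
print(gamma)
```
[1, 8, 185, 1, 4, 2, 9]
[1, 8, 3, 1, 4, 2, 442]
[1, 8, 185, 1, 4, 2, 9]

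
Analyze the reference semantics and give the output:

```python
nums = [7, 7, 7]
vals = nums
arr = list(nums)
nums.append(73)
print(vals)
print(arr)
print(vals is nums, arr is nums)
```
[7, 7, 7, 73]
[7, 7, 7]
True False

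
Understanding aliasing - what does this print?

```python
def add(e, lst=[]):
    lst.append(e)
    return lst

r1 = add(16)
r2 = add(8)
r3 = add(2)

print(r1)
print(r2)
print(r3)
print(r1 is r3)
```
[16, 8, 2]
[16, 8, 2]
[16, 8, 2]
True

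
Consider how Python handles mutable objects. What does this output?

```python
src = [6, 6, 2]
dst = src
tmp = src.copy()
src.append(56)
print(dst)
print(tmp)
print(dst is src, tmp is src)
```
[6, 6, 2, 56]
[6, 6, 2]
True False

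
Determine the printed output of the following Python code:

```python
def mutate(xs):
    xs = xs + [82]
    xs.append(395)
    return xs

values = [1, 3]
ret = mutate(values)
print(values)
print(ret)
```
[1, 3]
[1, 3, 82, 395]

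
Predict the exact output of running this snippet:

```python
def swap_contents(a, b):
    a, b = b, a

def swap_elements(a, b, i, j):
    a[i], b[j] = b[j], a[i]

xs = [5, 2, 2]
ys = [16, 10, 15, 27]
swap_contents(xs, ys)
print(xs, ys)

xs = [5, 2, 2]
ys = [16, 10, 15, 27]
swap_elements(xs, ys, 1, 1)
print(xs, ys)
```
[5, 2, 2] [16, 10, 15, 27]
[5, 10, 2] [16, 2, 15, 27]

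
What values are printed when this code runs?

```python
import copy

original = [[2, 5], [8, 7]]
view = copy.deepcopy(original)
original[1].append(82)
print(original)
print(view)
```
[[2, 5], [8, 7, 82]]
[[2, 5], [8, 7]]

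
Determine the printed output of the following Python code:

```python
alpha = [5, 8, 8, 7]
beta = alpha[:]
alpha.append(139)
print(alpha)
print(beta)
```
[5, 8, 8, 7, 139]
[5, 8, 8, 7]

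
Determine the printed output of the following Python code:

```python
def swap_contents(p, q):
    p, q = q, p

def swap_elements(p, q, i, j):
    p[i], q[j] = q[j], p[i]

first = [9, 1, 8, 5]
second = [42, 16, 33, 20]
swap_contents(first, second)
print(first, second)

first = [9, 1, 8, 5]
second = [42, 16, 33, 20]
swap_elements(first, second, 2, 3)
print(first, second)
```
[9, 1, 8, 5] [42, 16, 33, 20]
[9, 1, 20, 5] [42, 16, 33, 8]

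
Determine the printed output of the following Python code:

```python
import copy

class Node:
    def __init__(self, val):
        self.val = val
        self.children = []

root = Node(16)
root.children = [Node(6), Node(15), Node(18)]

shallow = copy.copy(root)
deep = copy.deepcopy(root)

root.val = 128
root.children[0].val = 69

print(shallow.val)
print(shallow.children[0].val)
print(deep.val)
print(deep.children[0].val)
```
16
69
16
6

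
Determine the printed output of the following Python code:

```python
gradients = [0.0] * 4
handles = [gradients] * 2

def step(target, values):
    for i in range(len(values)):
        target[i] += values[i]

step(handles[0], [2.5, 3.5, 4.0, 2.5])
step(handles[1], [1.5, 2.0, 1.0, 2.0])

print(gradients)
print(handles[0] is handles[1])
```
[4.0, 5.5, 5.0, 4.5]
True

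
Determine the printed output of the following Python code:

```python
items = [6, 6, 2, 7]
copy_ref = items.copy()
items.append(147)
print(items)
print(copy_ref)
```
[6, 6, 2, 7, 147]
[6, 6, 2, 7]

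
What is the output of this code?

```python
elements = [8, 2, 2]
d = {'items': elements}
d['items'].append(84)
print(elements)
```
[8, 2, 2, 84]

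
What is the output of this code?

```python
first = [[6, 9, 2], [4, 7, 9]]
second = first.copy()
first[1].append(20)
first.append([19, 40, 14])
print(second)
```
[[6, 9, 2], [4, 7, 9, 20]]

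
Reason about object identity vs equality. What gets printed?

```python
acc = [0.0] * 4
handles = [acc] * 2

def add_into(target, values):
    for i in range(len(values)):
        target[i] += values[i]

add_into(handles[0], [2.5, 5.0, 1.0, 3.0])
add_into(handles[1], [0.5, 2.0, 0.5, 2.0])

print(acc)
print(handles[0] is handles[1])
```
[3.0, 7.0, 1.5, 5.0]
True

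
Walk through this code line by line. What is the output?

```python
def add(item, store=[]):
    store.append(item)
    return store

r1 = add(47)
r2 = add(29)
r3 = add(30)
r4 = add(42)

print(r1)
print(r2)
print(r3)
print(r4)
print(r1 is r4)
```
[47, 29, 30, 42]
[47, 29, 30, 42]
[47, 29, 30, 42]
[47, 29, 30, 42]
True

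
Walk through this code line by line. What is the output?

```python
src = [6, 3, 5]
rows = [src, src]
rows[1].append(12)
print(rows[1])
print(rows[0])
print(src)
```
[6, 3, 5, 12]
[6, 3, 5, 12]
[6, 3, 5, 12]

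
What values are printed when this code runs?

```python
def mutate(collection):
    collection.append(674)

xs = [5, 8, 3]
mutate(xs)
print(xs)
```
[5, 8, 3, 674]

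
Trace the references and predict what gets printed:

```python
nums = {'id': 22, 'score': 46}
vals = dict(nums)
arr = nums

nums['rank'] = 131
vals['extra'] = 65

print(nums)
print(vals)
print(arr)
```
{'id': 22, 'score': 46, 'rank': 131}
{'id': 22, 'score': 46, 'extra': 65}
{'id': 22, 'score': 46, 'rank': 131}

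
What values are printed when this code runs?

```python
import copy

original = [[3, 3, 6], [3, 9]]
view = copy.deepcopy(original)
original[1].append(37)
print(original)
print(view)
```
[[3, 3, 6], [3, 9, 37]]
[[3, 3, 6], [3, 9]]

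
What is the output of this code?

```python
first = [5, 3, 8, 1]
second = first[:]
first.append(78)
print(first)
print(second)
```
[5, 3, 8, 1, 78]
[5, 3, 8, 1]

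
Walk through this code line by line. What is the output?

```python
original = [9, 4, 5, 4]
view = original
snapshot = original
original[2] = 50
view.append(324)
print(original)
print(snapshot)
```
[9, 4, 50, 4, 324]
[9, 4, 50, 4, 324]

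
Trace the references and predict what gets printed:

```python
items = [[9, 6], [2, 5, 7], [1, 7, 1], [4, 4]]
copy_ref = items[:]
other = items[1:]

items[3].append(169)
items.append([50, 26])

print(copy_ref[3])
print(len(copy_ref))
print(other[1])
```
[4, 4, 169]
4
[1, 7, 1]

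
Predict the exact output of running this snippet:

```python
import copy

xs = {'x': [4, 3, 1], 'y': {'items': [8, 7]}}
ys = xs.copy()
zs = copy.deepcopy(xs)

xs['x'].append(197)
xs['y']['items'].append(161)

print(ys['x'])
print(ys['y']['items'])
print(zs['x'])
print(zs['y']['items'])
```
[4, 3, 1, 197]
[8, 7, 161]
[4, 3, 1]
[8, 7]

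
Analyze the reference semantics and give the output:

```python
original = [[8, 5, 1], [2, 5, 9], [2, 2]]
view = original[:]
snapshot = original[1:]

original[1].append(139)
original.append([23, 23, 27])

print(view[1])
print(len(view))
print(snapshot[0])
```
[2, 5, 9, 139]
3
[2, 5, 9, 139]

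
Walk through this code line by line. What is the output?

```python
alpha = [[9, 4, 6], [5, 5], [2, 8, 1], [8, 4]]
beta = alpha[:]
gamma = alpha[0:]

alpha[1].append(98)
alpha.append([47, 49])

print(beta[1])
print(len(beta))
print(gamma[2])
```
[5, 5, 98]
4
[2, 8, 1]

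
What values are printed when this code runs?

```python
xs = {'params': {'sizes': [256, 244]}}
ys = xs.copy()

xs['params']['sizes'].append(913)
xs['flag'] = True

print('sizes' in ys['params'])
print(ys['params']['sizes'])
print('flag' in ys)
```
True
[256, 244, 913]
False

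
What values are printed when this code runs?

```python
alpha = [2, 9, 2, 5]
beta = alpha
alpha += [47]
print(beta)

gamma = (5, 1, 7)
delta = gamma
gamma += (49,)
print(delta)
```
[2, 9, 2, 5, 47]
(5, 1, 7)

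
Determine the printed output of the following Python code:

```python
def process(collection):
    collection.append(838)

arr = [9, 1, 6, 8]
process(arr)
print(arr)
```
[9, 1, 6, 8, 838]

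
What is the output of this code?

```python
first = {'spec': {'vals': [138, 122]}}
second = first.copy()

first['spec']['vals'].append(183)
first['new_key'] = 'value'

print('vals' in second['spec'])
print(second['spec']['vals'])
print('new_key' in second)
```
True
[138, 122, 183]
False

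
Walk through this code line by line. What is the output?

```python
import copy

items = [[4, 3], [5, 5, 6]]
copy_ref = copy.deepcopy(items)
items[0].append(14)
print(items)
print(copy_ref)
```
[[4, 3, 14], [5, 5, 6]]
[[4, 3], [5, 5, 6]]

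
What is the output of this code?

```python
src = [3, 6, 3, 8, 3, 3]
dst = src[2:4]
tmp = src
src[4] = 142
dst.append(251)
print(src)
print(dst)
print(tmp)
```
[3, 6, 3, 8, 142, 3]
[3, 8, 251]
[3, 6, 3, 8, 142, 3]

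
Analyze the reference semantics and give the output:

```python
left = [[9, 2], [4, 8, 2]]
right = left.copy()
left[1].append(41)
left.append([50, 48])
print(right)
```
[[9, 2], [4, 8, 2, 41]]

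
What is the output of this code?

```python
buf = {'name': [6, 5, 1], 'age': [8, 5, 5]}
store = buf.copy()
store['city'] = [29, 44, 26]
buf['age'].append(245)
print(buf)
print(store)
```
{'name': [6, 5, 1], 'age': [8, 5, 5, 245]}
{'name': [6, 5, 1], 'age': [8, 5, 5, 245], 'city': [29, 44, 26]}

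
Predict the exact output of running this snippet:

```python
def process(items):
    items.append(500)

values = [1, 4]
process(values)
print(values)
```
[1, 4, 500]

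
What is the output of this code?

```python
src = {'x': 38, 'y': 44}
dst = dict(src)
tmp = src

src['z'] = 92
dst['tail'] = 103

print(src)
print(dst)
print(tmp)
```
{'x': 38, 'y': 44, 'z': 92}
{'x': 38, 'y': 44, 'tail': 103}
{'x': 38, 'y': 44, 'z': 92}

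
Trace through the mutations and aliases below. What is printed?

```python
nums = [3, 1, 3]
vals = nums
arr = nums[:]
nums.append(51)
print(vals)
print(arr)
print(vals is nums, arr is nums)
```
[3, 1, 3, 51]
[3, 1, 3]
True False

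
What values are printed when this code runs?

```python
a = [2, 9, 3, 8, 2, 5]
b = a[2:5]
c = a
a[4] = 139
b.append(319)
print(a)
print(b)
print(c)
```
[2, 9, 3, 8, 139, 5]
[3, 8, 2, 319]
[2, 9, 3, 8, 139, 5]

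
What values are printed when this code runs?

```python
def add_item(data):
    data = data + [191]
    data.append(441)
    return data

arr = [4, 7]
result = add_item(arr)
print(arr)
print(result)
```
[4, 7]
[4, 7, 191, 441]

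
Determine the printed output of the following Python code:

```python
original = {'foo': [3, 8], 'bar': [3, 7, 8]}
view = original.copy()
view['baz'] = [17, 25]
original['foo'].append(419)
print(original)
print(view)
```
{'foo': [3, 8, 419], 'bar': [3, 7, 8]}
{'foo': [3, 8, 419], 'bar': [3, 7, 8], 'baz': [17, 25]}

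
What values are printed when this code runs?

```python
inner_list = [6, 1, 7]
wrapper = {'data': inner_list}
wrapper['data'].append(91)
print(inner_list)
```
[6, 1, 7, 91]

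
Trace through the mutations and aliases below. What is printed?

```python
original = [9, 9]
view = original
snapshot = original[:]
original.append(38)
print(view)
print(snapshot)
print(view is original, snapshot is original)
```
[9, 9, 38]
[9, 9]
True False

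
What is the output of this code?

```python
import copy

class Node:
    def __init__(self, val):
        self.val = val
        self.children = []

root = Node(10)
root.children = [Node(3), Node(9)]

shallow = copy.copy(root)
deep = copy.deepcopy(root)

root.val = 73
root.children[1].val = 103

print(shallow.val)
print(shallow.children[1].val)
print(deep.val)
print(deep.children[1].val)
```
10
103
10
9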